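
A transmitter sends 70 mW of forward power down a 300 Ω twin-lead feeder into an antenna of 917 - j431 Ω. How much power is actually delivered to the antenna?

|Γ| = |(617 − j431)/(1217 − j431)| = 0.583
|Γ|² = 0.34
P_refl = |Γ|²·P_inc = 23.8 mW, P_del = (1 − |Γ|²)·P_inc = 46.2 mW

P_delivered ≈ 46.2 mW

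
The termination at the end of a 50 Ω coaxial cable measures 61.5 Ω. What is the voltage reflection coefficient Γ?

Γ = (Z_L − Z_0)/(Z_L + Z_0) = (61.5 − 50)/(61.5 + 50) = 11.5/111.5

Γ = 0.103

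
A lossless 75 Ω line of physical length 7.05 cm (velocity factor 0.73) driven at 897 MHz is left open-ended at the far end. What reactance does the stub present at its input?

λ = v/f = 0.73·c / 897 MHz = 0.244 m
βl = 2π·l/λ = 2π × 0.289 = 104°
tan(βl) = -4.02
For an open-ended stub, Z_in = −jZ_0·cot(βl) = −jZ_0/tan(βl)

X_in ≈ 18.6 Ω (inductive)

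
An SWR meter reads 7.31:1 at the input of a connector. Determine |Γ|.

|Γ| ≈ 0.759

|Γ| = (S − 1)/(S + 1) = (7.31 − 1)/(7.31 + 1) = 6.31/8.31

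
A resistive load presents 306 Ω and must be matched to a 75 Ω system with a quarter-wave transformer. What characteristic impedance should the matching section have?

Z_qwt ≈ 151 Ω

Z_qwt = √(Z_0·R_L) = √(75 × 306) = √22950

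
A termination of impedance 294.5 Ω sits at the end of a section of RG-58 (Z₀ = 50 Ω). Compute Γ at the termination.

Γ = (Z_L − Z_0)/(Z_L + Z_0) = (294.5 − 50)/(294.5 + 50) = 244.5/344.5

Γ = 0.71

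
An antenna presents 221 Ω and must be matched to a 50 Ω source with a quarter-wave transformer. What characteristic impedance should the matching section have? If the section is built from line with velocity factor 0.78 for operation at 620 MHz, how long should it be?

Z_qwt ≈ 105 Ω; length ≈ 9.44 cm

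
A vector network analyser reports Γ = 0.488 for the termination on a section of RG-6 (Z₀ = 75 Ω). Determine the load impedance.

Z_L ≈ 218 Ω

Z_L = Z_0·(1 + Γ)/(1 − Γ) = 75·(1.49)/(0.512)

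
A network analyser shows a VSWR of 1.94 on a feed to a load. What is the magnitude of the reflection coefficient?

|Γ| = (S − 1)/(S + 1) = (1.94 − 1)/(1.94 + 1) = 0.94/2.94

|Γ| ≈ 0.32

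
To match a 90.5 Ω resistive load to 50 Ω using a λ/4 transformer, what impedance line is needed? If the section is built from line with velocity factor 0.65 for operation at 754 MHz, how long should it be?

Z_qwt ≈ 67.3 Ω; length ≈ 6.47 cm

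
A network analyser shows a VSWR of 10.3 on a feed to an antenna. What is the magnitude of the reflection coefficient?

|Γ| = (S − 1)/(S + 1) = (10.3 − 1)/(10.3 + 1) = 9.3/11.3

|Γ| ≈ 0.823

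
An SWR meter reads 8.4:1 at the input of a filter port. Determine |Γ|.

|Γ| = (S − 1)/(S + 1) = (8.4 − 1)/(8.4 + 1) = 7.4/9.4

|Γ| ≈ 0.787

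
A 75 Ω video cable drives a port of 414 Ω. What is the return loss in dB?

RL ≈ 3.18 dB

Γ = (414 − 75)/(414 + 75) = 0.693
RL = −20·log₁₀|Γ| = −20·log₁₀(0.693)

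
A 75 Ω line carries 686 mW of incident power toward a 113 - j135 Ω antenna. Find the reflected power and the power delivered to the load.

|Γ| = |(38 − j135)/(188 − j135)| = 0.606
|Γ|² = 0.367
P_refl = |Γ|²·P_inc = 252 mW, P_del = (1 − |Γ|²)·P_inc = 434 mW

P_reflected ≈ 252 mW; P_delivered ≈ 434 mW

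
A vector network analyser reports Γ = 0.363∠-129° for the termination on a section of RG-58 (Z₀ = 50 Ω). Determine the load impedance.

Z_L = Z_0·(1 + Γ)/(1 − Γ) = 50·(0.772 − j0.282)/(1.23 + j0.282)

Z_L ≈ 27.3 − j17.8 Ω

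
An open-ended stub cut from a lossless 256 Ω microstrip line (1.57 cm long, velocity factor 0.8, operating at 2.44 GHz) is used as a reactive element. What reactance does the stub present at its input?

λ = v/f = 0.8·c / 2.44 GHz = 0.0984 m
βl = 2π·l/λ = 2π × 0.16 = 57.5°
tan(βl) = 1.57
For an open-ended stub, Z_in = −jZ_0·cot(βl) = −jZ_0/tan(βl)

X_in ≈ -163 Ω (capacitive)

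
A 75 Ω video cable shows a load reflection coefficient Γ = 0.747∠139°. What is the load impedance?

Z_L ≈ 12.3 + j27.4 Ω

Z_L = Z_0·(1 + Γ)/(1 − Γ) = 75·(0.436 + j0.49)/(1.56 − j0.49)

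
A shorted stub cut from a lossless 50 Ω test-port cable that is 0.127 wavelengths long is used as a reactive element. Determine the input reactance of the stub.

βl = 2π × 0.127 = 45.7°
tan(βl) = 1.03
For a shorted stub, Z_in = jZ_0·tan(βl)

X_in ≈ 51.3 Ω (inductive)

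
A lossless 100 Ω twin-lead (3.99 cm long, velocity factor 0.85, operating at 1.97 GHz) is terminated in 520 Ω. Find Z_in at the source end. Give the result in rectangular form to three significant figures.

λ = v/f = 0.85·c / 1.97 GHz = 0.129 m
βl = 2π·l/λ = 2π × 0.308 = 111°
tan(βl) = tan(111°) = -2.61
Z_in = Z_0·(Z_L + jZ_0·tanβl)/(Z_0 + jZ_L·tanβl)
     = 100·(520 − j261)/(100 − j1360)

Z_in ≈ 21.9 + j36.7 Ω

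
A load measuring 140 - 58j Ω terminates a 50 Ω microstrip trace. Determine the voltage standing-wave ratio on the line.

VSWR ≈ 3.34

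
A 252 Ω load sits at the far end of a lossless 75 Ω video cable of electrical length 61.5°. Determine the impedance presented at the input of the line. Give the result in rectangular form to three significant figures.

tan(βl) = tan(61.5°) = 1.84
Z_in = Z_0·(Z_L + jZ_0·tanβl)/(Z_0 + jZ_L·tanβl)
     = 75·(252 + j138)/(75 + j464)

Z_in ≈ 28.2 − j36.2 Ω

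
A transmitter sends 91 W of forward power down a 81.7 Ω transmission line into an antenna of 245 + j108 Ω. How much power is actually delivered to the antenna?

|Γ| = |(163.3 + j108)/(326.7 + j108)| = 0.569
|Γ|² = 0.324
P_refl = |Γ|²·P_inc = 29.5 W, P_del = (1 − |Γ|²)·P_inc = 61.5 W

P_delivered ≈ 61.5 W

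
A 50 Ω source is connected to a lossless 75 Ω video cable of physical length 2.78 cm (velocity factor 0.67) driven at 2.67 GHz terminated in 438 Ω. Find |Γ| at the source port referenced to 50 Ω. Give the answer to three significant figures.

λ = v/f = 0.67·c / 2.67 GHz = 0.0753 m
βl = 2π·l/λ = 2π × 0.369 = 133°
tan(βl) = -1.07
Z_in = Z_0·(Z_L + jZ_0·tanβl)/(Z_0 + jZ_L·tanβl) = 23.4 + j66.1 Ω
Γ_s = (Z_in − Z_s)/(Z_in + Z_s) = (-26.6 + j66.1)/(73.4 + j66.1), |Γ_s| = 0.721

|Γ| ≈ 0.721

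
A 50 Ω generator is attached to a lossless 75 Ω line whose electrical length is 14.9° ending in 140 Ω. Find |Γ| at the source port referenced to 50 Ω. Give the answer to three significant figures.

tan(βl) = 0.266
Z_in = Z_0·(Z_L + jZ_0·tanβl)/(Z_0 + jZ_L·tanβl) = 120 − j39.8 Ω
Γ_s = (Z_in − Z_s)/(Z_in + Z_s) = (70.2 − j39.8)/(170 − j39.8), |Γ_s| = 0.462

|Γ| ≈ 0.462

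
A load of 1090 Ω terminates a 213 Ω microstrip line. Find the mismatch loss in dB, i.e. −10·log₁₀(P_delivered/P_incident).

Γ = (1090 − 213)/(1090 + 213) = 0.673
|Γ|² = 0.453, so P_del/P_inc = 1 − |Γ|² = 0.547
ML = −10·log₁₀(1 − |Γ|²)

mismatch loss ≈ 2.62 dB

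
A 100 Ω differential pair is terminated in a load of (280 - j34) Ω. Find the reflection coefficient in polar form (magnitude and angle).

Γ = (Z_L − Z_0)/(Z_L + Z_0) = (180 − j34)/(380 − j34)
|Γ| = 183/382 = 0.48

Γ ≈ 0.48 ∠ -5.58°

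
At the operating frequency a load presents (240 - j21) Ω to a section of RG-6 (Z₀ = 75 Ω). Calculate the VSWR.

VSWR ≈ 3.23

Γ = (Z_L − Z_0)/(Z_L + Z_0) = (165 − j21)/(315 − j21)
|Γ| = 166/316 = 0.527
VSWR = (1 + |Γ|)/(1 − |Γ|) = 1.53/0.473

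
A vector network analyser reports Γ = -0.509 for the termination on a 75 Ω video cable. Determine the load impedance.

Z_L = Z_0·(1 + Γ)/(1 − Γ) = 75·(0.491)/(1.51)

Z_L ≈ 24.4 Ω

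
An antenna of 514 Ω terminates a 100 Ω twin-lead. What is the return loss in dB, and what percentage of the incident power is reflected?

RL ≈ 3.42 dB; 45.5% of incident power reflected

Γ = (514 − 100)/(514 + 100) = 0.674
RL = −20·log₁₀(0.674) = 3.42 dB
P_refl/P_inc = |Γ|² = 0.455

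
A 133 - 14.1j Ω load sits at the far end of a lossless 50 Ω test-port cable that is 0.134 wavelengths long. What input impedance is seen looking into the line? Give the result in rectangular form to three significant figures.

βl = 2π × 0.134 = 48.2°
tan(βl) = tan(48.2°) = 1.12
Z_in = Z_0·(Z_L + jZ_0·tanβl)/(Z_0 + jZ_L·tanβl)
     = 50·(133 + j41.9)/(65.8 + j149)

Z_in ≈ 28.3 − j32.2 Ω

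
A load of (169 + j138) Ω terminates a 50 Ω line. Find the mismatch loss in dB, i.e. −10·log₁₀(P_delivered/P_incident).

Γ = (119 + j138)/(219 + j138), |Γ| = 0.704
|Γ|² = 0.496, so P_del/P_inc = 1 − |Γ|² = 0.504
ML = −10·log₁₀(1 − |Γ|²)

mismatch loss ≈ 2.97 dB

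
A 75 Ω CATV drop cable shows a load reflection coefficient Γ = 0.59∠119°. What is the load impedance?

Z_L ≈ 25.5 + j40.3 Ω

Z_L = Z_0·(1 + Γ)/(1 − Γ) = 75·(0.714 + j0.516)/(1.29 − j0.516)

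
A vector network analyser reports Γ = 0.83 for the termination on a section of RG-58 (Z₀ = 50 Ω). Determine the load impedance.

Z_L ≈ 538 Ω

Z_L = Z_0·(1 + Γ)/(1 − Γ) = 50·(1.83)/(0.17)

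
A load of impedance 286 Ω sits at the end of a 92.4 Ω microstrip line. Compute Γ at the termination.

Γ = (Z_L − Z_0)/(Z_L + Z_0) = (286 − 92.4)/(286 + 92.4) = 193.6/378.4

Γ = 0.512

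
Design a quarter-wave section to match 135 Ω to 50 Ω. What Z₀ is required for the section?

Z_qwt = √(Z_0·R_L) = √(50 × 135) = √6750

Z_qwt ≈ 82.2 Ω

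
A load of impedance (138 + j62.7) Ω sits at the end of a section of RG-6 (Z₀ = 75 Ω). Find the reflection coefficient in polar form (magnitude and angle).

Γ = (Z_L − Z_0)/(Z_L + Z_0) = (63 + j62.7)/(213 + j62.7)
|Γ| = 88.9/222 = 0.4

Γ ≈ 0.4 ∠ 28.5°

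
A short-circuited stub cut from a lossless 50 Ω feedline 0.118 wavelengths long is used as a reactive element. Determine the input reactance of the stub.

βl = 2π × 0.118 = 42.5°
tan(βl) = 0.916
For a short-circuited stub, Z_in = jZ_0·tan(βl)

X_in ≈ 45.8 Ω (inductive)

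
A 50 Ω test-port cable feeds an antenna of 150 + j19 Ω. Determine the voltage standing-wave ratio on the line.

VSWR ≈ 3.05

Γ = (Z_L − Z_0)/(Z_L + Z_0) = (100 + j19)/(200 + j19)
|Γ| = 102/201 = 0.507
VSWR = (1 + |Γ|)/(1 − |Γ|) = 1.51/0.493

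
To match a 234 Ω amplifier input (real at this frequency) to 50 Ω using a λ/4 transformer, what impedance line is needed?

Z_qwt ≈ 108 Ω

Z_qwt = √(Z_0·R_L) = √(50 × 234) = √11700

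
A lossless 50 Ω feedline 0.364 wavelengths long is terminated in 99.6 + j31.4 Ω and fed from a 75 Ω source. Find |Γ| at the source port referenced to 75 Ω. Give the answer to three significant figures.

|Γ| ≈ 0.491

βl = 2π × 0.364 = 131°
tan(βl) = -1.15
Z_in = Z_0·(Z_L + jZ_0·tanβl)/(Z_0 + jZ_L·tanβl) = 28.2 + j22.3 Ω
Γ_s = (Z_in − Z_s)/(Z_in + Z_s) = (-46.8 + j22.3)/(103 + j22.3), |Γ_s| = 0.491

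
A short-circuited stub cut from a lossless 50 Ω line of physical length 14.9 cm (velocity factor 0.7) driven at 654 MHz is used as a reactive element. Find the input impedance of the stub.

λ = v/f = 0.7·c / 654 MHz = 0.321 m
βl = 2π·l/λ = 2π × 0.464 = 167°
tan(βl) = -0.23
For a short-circuited stub, Z_in = jZ_0·tan(βl)

Z_in ≈ −j11.5 Ω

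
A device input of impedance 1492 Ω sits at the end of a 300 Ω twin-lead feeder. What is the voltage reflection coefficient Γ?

Γ = (Z_L − Z_0)/(Z_L + Z_0) = (1492 − 300)/(1492 + 300) = 1192/1792

Γ = 0.665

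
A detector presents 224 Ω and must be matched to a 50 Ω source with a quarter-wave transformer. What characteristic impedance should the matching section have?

Z_qwt = √(Z_0·R_L) = √(50 × 224) = √11200

Z_qwt ≈ 106 Ω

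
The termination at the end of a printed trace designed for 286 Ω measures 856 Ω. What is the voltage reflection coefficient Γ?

Γ = (Z_L − Z_0)/(Z_L + Z_0) = (856 − 286)/(856 + 286) = 570/1142

Γ = 0.499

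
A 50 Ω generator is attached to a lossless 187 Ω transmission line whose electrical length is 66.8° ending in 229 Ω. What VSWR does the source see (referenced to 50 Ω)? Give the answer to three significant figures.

VSWR ≈ 3.3

tan(βl) = 2.33
Z_in = Z_0·(Z_L + jZ_0·tanβl)/(Z_0 + jZ_L·tanβl) = 161 − j23.8 Ω
Γ_s = (Z_in − Z_s)/(Z_in + Z_s) = (111 − j23.8)/(211 − j23.8), |Γ_s| = 0.535
VSWR = (1 + |Γ_s|)/(1 − |Γ_s|)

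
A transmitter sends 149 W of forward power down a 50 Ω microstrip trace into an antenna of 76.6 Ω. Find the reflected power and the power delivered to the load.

Γ = (76.6 − 50)/(76.6 + 50) = 0.21
|Γ|² = 0.0441
P_refl = |Γ|²·P_inc = 6.58 W, P_del = (1 − |Γ|²)·P_inc = 142 W

P_reflected ≈ 6.58 W; P_delivered ≈ 142 W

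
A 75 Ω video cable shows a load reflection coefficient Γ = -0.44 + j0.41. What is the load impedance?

Z_L = Z_0·(1 + Γ)/(1 − Γ) = 75·(0.56 + j0.41)/(1.44 − j0.41)

Z_L ≈ 21.4 + j27.4 Ω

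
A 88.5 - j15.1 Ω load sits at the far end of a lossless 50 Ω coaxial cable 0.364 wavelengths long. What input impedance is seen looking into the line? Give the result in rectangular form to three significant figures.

Z_in ≈ 45 + j29.1 Ω

βl = 2π × 0.364 = 131°
tan(βl) = tan(131°) = -1.15
Z_in = Z_0·(Z_L + jZ_0·tanβl)/(Z_0 + jZ_L·tanβl)
     = 50·(88.5 − j72.5)/(32.7 − j102)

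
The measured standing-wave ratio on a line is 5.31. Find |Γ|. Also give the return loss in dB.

|Γ| = (S − 1)/(S + 1) = (5.31 − 1)/(5.31 + 1) = 4.31/6.31
RL = −20·log₁₀|Γ| = −20·log₁₀(0.683)

|Γ| ≈ 0.683; return loss ≈ 3.31 dB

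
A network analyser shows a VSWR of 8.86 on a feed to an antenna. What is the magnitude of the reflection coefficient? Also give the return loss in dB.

|Γ| ≈ 0.797; return loss ≈ 1.97 dB

|Γ| = (S − 1)/(S + 1) = (8.86 − 1)/(8.86 + 1) = 7.86/9.86
RL = −20·log₁₀|Γ| = −20·log₁₀(0.797)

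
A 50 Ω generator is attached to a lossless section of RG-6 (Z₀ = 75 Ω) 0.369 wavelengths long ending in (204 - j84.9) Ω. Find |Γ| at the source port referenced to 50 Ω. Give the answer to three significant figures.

|Γ| ≈ 0.588

βl = 2π × 0.369 = 133°
tan(βl) = -1.08
Z_in = Z_0·(Z_L + jZ_0·tanβl)/(Z_0 + jZ_L·tanβl) = 51 + j73.4 Ω
Γ_s = (Z_in − Z_s)/(Z_in + Z_s) = (0.995 + j73.4)/(101 + j73.4), |Γ_s| = 0.588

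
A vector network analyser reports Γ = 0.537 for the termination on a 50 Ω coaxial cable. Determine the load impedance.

Z_L = Z_0·(1 + Γ)/(1 − Γ) = 50·(1.54)/(0.463)

Z_L ≈ 166 Ω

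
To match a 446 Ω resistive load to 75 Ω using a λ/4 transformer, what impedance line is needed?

Z_qwt ≈ 183 Ω

Z_qwt = √(Z_0·R_L) = √(75 × 446) = √33450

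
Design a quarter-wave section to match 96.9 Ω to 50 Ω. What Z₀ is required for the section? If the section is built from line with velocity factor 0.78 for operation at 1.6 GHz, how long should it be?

Z_qwt ≈ 69.6 Ω; length ≈ 3.66 cm

Z_qwt = √(Z_0·R_L) = √(50 × 96.9) = √4845
λ = 0.78·c/f = 0.146 m, so l = λ/4 = 0.0366 m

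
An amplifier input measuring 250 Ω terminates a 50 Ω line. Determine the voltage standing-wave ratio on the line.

For a purely resistive load, VSWR = R_L/Z_0 or Z_0/R_L (whichever > 1) = 250/50

VSWR ≈ 5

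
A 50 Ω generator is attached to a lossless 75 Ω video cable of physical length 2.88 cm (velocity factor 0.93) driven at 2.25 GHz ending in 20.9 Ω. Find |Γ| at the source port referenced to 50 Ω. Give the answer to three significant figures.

λ = v/f = 0.93·c / 2.25 GHz = 0.124 m
βl = 2π·l/λ = 2π × 0.232 = 83.6°
tan(βl) = 8.93
Z_in = Z_0·(Z_L + jZ_0·tanβl)/(Z_0 + jZ_L·tanβl) = 235 + j85.9 Ω
Γ_s = (Z_in − Z_s)/(Z_in + Z_s) = (185 + j85.9)/(285 + j85.9), |Γ_s| = 0.685

|Γ| ≈ 0.685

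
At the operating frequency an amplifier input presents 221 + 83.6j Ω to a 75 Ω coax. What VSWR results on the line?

Γ = (Z_L − Z_0)/(Z_L + Z_0) = (146 + j83.6)/(296 + j83.6)
|Γ| = 168/308 = 0.547
VSWR = (1 + |Γ|)/(1 − |Γ|) = 1.55/0.453

VSWR ≈ 3.41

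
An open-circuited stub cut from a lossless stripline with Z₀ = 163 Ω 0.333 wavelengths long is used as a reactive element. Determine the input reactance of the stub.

X_in ≈ 93.7 Ω (inductive)

βl = 2π × 0.333 = 120°
tan(βl) = -1.74
For an open-circuited stub, Z_in = −jZ_0·cot(βl) = −jZ_0/tan(βl)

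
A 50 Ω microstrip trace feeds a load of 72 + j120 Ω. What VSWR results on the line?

VSWR ≈ 5.97

Γ = (Z_L − Z_0)/(Z_L + Z_0) = (22 + j120)/(122 + j120)
|Γ| = 122/171 = 0.713
VSWR = (1 + |Γ|)/(1 − |Γ|) = 1.71/0.287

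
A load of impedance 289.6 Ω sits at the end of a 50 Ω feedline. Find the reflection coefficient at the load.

Γ = 0.706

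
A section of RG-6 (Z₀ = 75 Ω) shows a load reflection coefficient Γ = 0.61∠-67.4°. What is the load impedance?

Z_L ≈ 52.1 − j93.5 Ω

Z_L = Z_0·(1 + Γ)/(1 − Γ) = 75·(1.23 − j0.563)/(0.766 + j0.563)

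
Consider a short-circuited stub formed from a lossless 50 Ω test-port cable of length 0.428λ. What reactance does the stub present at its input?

βl = 2π × 0.428 = 154°
tan(βl) = -0.486
For a short-circuited stub, Z_in = jZ_0·tan(βl)

X_in ≈ -24.3 Ω (capacitive)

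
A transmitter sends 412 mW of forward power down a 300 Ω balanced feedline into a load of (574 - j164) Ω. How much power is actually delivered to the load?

|Γ| = |(274 − j164)/(874 − j164)| = 0.359
|Γ|² = 0.129
P_refl = |Γ|²·P_inc = 53.1 mW, P_del = (1 − |Γ|²)·P_inc = 359 mW

P_delivered ≈ 359 mW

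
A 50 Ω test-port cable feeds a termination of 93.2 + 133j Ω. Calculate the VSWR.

Γ = (Z_L − Z_0)/(Z_L + Z_0) = (43.2 + j133)/(143.2 + j133)
|Γ| = 140/195 = 0.716
VSWR = (1 + |Γ|)/(1 − |Γ|) = 1.72/0.284

VSWR ≈ 6.03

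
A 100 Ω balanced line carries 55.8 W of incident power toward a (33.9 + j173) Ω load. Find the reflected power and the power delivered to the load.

|Γ| = |(-66.1 + j173)/(133.9 + j173)| = 0.847
|Γ|² = 0.717
P_refl = |Γ|²·P_inc = 40 W, P_del = (1 − |Γ|²)·P_inc = 15.8 W

P_reflected ≈ 40 W; P_delivered ≈ 15.8 W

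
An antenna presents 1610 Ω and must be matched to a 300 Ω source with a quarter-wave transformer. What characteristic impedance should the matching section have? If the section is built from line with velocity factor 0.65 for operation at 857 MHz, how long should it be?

Z_qwt = √(Z_0·R_L) = √(300 × 1610) = √483000
λ = 0.65·c/f = 0.228 m, so l = λ/4 = 0.0569 m

Z_qwt ≈ 695 Ω; length ≈ 5.69 cm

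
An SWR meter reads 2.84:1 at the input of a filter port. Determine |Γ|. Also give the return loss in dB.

|Γ| = (S − 1)/(S + 1) = (2.84 − 1)/(2.84 + 1) = 1.84/3.84
RL = −20·log₁₀|Γ| = −20·log₁₀(0.479)

|Γ| ≈ 0.479; return loss ≈ 6.39 dB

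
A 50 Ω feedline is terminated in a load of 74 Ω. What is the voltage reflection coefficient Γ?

Γ = 0.194

Γ = (Z_L − Z_0)/(Z_L + Z_0) = (74 − 50)/(74 + 50) = 24/124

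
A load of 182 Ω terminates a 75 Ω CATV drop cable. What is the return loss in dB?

Γ = (182 − 75)/(182 + 75) = 0.416
RL = −20·log₁₀|Γ| = −20·log₁₀(0.416)

RL ≈ 7.61 dB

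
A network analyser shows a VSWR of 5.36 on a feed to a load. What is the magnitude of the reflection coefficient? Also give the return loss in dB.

|Γ| = (S − 1)/(S + 1) = (5.36 − 1)/(5.36 + 1) = 4.36/6.36
RL = −20·log₁₀|Γ| = −20·log₁₀(0.686)

|Γ| ≈ 0.686; return loss ≈ 3.28 dB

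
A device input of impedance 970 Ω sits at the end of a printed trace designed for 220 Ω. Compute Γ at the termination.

Γ = 0.63

Γ = (Z_L − Z_0)/(Z_L + Z_0) = (970 − 220)/(970 + 220) = 750/1190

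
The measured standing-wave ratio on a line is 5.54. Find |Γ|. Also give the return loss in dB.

|Γ| ≈ 0.694; return loss ≈ 3.17 dB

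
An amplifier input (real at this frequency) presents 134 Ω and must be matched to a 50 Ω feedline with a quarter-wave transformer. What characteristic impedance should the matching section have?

Z_qwt ≈ 81.9 Ω

Z_qwt = √(Z_0·R_L) = √(50 × 134) = √6700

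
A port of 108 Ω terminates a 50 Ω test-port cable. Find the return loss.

Γ = (108 − 50)/(108 + 50) = 0.367
RL = −20·log₁₀|Γ| = −20·log₁₀(0.367)

RL ≈ 8.7 dB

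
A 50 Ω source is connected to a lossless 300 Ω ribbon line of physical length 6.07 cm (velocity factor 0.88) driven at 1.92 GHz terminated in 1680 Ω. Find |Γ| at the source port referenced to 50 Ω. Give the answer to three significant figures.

λ = v/f = 0.88·c / 1.92 GHz = 0.138 m
βl = 2π·l/λ = 2π × 0.441 = 159°
tan(βl) = -0.385
Z_in = Z_0·(Z_L + jZ_0·tanβl)/(Z_0 + jZ_L·tanβl) = 341 + j620 Ω
Γ_s = (Z_in − Z_s)/(Z_in + Z_s) = (291 + j620)/(391 + j620), |Γ_s| = 0.934

|Γ| ≈ 0.934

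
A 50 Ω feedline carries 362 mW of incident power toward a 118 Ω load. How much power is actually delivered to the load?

Γ = (118 − 50)/(118 + 50) = 0.405
|Γ|² = 0.164
P_refl = |Γ|²·P_inc = 59.3 mW, P_del = (1 − |Γ|²)·P_inc = 303 mW

P_delivered ≈ 303 mW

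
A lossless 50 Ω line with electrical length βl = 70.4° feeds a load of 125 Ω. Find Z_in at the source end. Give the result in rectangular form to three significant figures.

Z_in ≈ 22.1 − j14.7 Ω

tan(βl) = tan(70.4°) = 2.81
Z_in = Z_0·(Z_L + jZ_0·tanβl)/(Z_0 + jZ_L·tanβl)
     = 50·(125 + j140)/(50 + j351)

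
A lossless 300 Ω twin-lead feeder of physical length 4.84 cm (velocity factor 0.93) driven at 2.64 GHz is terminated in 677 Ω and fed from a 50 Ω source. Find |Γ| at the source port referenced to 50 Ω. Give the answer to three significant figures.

λ = v/f = 0.93·c / 2.64 GHz = 0.106 m
βl = 2π·l/λ = 2π × 0.458 = 165°
tan(βl) = -0.27
Z_in = Z_0·(Z_L + jZ_0·tanβl)/(Z_0 + jZ_L·tanβl) = 529 + j242 Ω
Γ_s = (Z_in − Z_s)/(Z_in + Z_s) = (479 + j242)/(579 + j242), |Γ_s| = 0.855

|Γ| ≈ 0.855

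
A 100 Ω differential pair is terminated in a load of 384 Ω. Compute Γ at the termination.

Γ = (Z_L − Z_0)/(Z_L + Z_0) = (384 − 100)/(384 + 100) = 284/484

Γ = 0.587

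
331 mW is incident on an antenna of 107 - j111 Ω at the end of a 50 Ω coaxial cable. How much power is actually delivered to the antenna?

P_delivered ≈ 192 mW

|Γ| = |(57 − j111)/(157 − j111)| = 0.649
|Γ|² = 0.421
P_refl = |Γ|²·P_inc = 139 mW, P_del = (1 − |Γ|²)·P_inc = 192 mW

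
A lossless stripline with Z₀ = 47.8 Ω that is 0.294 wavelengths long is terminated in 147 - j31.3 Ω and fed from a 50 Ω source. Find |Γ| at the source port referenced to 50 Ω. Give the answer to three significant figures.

|Γ| ≈ 0.54

βl = 2π × 0.294 = 106°
tan(βl) = -3.52
Z_in = Z_0·(Z_L + jZ_0·tanβl)/(Z_0 + jZ_L·tanβl) = 16.6 + j15.6 Ω
Γ_s = (Z_in − Z_s)/(Z_in + Z_s) = (-33.4 + j15.6)/(66.6 + j15.6), |Γ_s| = 0.54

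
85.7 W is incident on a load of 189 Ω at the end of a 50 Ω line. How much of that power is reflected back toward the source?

P_reflected ≈ 29 W

Γ = (189 − 50)/(189 + 50) = 0.582
|Γ|² = 0.338
P_refl = |Γ|²·P_inc = 29 W, P_del = (1 − |Γ|²)·P_inc = 56.7 W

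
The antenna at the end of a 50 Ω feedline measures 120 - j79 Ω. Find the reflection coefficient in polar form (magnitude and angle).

Γ = (Z_L − Z_0)/(Z_L + Z_0) = (70 − j79)/(170 − j79)
|Γ| = 106/187 = 0.563

Γ ≈ 0.563 ∠ -23.5°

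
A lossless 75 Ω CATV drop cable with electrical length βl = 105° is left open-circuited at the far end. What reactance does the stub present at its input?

tan(βl) = -3.73
For an open-circuited stub, Z_in = −jZ_0·cot(βl) = −jZ_0/tan(βl)

X_in ≈ 20.1 Ω (inductive)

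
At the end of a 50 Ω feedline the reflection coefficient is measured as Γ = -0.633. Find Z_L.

Z_L ≈ 11.2 Ω

Z_L = Z_0·(1 + Γ)/(1 − Γ) = 50·(0.367)/(1.63)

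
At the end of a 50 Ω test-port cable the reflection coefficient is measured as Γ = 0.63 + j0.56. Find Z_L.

Z_L ≈ 32.1 + j124 Ω

Z_L = Z_0·(1 + Γ)/(1 − Γ) = 50·(1.63 + j0.56)/(0.37 − j0.56)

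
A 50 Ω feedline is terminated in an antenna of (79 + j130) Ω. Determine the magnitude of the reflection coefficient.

|Γ| ≈ 0.727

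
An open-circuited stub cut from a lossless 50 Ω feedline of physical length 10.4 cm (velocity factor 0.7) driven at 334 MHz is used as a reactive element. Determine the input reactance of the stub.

λ = v/f = 0.7·c / 334 MHz = 0.629 m
βl = 2π·l/λ = 2π × 0.165 = 59.5°
tan(βl) = 1.7
For an open-circuited stub, Z_in = −jZ_0·cot(βl) = −jZ_0/tan(βl)

X_in ≈ -29.4 Ω (capacitive)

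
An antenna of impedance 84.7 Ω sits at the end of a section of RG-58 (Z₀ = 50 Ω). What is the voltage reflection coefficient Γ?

Γ = 0.258

Γ = (Z_L − Z_0)/(Z_L + Z_0) = (84.7 − 50)/(84.7 + 50) = 34.7/134.7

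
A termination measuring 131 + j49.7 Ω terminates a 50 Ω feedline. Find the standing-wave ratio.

VSWR ≈ 3.05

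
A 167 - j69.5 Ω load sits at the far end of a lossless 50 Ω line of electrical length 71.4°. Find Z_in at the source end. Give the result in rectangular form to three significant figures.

Z_in ≈ 13.2 − j10 Ω

tan(βl) = tan(71.4°) = 2.97
Z_in = Z_0·(Z_L + jZ_0·tanβl)/(Z_0 + jZ_L·tanβl)
     = 50·(167 + j79.1)/(257 + j496)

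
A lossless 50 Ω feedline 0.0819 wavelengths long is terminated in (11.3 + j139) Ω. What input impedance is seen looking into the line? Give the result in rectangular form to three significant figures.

Z_in ≈ 43.4 − j283 Ω

βl = 2π × 0.0819 = 29.5°
tan(βl) = tan(29.5°) = 0.565
Z_in = Z_0·(Z_L + jZ_0·tanβl)/(Z_0 + jZ_L·tanβl)
     = 50·(11.3 + j167)/(-28.6 + j6.39)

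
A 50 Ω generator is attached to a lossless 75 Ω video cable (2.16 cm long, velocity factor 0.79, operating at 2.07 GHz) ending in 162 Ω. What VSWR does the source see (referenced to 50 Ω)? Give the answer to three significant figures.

VSWR ≈ 1.77

λ = v/f = 0.79·c / 2.07 GHz = 0.114 m
βl = 2π·l/λ = 2π × 0.189 = 67.9°
tan(βl) = 2.46
Z_in = Z_0·(Z_L + jZ_0·tanβl)/(Z_0 + jZ_L·tanβl) = 39.1 − j23.1 Ω
Γ_s = (Z_in − Z_s)/(Z_in + Z_s) = (-10.9 − j23.1)/(89.1 − j23.1), |Γ_s| = 0.278
VSWR = (1 + |Γ_s|)/(1 − |Γ_s|)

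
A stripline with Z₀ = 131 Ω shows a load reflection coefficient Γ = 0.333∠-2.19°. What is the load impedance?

Z_L = Z_0·(1 + Γ)/(1 − Γ) = 131·(1.33 − j0.0127)/(0.667 + j0.0127)

Z_L ≈ 262 − j7.49 Ω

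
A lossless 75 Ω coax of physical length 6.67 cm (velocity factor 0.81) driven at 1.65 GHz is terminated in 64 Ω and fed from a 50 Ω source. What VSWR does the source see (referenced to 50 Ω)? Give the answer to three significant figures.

λ = v/f = 0.81·c / 1.65 GHz = 0.147 m
βl = 2π·l/λ = 2π × 0.453 = 163°
tan(βl) = -0.305
Z_in = Z_0·(Z_L + jZ_0·tanβl)/(Z_0 + jZ_L·tanβl) = 65.5 − j5.82 Ω
Γ_s = (Z_in − Z_s)/(Z_in + Z_s) = (15.5 − j5.82)/(116 − j5.82), |Γ_s| = 0.143
VSWR = (1 + |Γ_s|)/(1 − |Γ_s|)

VSWR ≈ 1.33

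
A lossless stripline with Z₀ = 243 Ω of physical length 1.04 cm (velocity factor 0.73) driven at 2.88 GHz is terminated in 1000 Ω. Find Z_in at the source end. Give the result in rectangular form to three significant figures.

Z_in ≈ 98.6 − j189 Ω

λ = v/f = 0.73·c / 2.88 GHz = 0.076 m
βl = 2π·l/λ = 2π × 0.137 = 49.2°
tan(βl) = tan(49.2°) = 1.16
Z_in = Z_0·(Z_L + jZ_0·tanβl)/(Z_0 + jZ_L·tanβl)
     = 243·(1000 + j282)/(243 + j1160)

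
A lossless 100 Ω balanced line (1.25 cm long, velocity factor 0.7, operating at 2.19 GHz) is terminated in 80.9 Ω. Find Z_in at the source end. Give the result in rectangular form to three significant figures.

λ = v/f = 0.7·c / 2.19 GHz = 0.0959 m
βl = 2π·l/λ = 2π × 0.13 = 46.9°
tan(βl) = tan(46.9°) = 1.07
Z_in = Z_0·(Z_L + jZ_0·tanβl)/(Z_0 + jZ_L·tanβl)
     = 100·(80.9 + j107)/(100 + j86.5)

Z_in ≈ 99.2 + j21.1 Ω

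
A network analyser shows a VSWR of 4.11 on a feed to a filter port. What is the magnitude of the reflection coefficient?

|Γ| ≈ 0.609

|Γ| = (S − 1)/(S + 1) = (4.11 − 1)/(4.11 + 1) = 3.11/5.11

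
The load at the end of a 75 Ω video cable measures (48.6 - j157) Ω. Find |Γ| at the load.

|Γ| ≈ 0.797

Γ = (Z_L − Z_0)/(Z_L + Z_0) = (-26.4 − j157)/(123.6 − j157)
|Γ| = 159/200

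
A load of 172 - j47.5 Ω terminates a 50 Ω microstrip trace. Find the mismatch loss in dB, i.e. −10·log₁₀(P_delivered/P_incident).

Γ = (122 − j47.5)/(222 − j47.5), |Γ| = 0.577
|Γ|² = 0.333, so P_del/P_inc = 1 − |Γ|² = 0.667
ML = −10·log₁₀(1 − |Γ|²)

mismatch loss ≈ 1.76 dB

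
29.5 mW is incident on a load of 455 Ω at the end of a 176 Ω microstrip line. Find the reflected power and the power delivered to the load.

Γ = (455 − 176)/(455 + 176) = 0.442
|Γ|² = 0.196
P_refl = |Γ|²·P_inc = 5.77 mW, P_del = (1 − |Γ|²)·P_inc = 23.7 mW

P_reflected ≈ 5.77 mW; P_delivered ≈ 23.7 mW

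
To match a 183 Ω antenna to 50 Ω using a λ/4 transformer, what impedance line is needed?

Z_qwt ≈ 95.7 Ω

Z_qwt = √(Z_0·R_L) = √(50 × 183) = √9150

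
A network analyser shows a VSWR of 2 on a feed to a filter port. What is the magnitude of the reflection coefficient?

|Γ| ≈ 0.333

|Γ| = (S − 1)/(S + 1) = (2 − 1)/(2 + 1) = 1/3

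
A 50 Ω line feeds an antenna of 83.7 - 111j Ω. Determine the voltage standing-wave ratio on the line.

VSWR ≈ 5.02

Γ = (Z_L − Z_0)/(Z_L + Z_0) = (33.7 − j111)/(133.7 − j111)
|Γ| = 116/174 = 0.668
VSWR = (1 + |Γ|)/(1 − |Γ|) = 1.67/0.332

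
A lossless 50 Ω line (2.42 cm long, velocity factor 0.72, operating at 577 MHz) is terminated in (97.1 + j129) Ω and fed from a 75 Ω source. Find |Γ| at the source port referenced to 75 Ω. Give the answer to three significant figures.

|Γ| ≈ 0.594

λ = v/f = 0.72·c / 577 MHz = 0.374 m
βl = 2π·l/λ = 2π × 0.0646 = 23.3°
tan(βl) = 0.43
Z_in = Z_0·(Z_L + jZ_0·tanβl)/(Z_0 + jZ_L·tanβl) = 162 − j138 Ω
Γ_s = (Z_in − Z_s)/(Z_in + Z_s) = (87.1 − j138)/(237 − j138), |Γ_s| = 0.594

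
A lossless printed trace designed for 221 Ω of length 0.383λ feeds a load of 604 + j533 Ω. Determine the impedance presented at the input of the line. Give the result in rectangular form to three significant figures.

βl = 2π × 0.383 = 138°
tan(βl) = tan(138°) = -0.904
Z_in = Z_0·(Z_L + jZ_0·tanβl)/(Z_0 + jZ_L·tanβl)
     = 221·(604 + j333)/(703 − j546)

Z_in ≈ 67.7 + j157 Ω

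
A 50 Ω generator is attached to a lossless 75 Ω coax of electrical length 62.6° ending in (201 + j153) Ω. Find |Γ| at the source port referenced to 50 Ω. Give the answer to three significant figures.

tan(βl) = 1.93
Z_in = Z_0·(Z_L + jZ_0·tanβl)/(Z_0 + jZ_L·tanβl) = 26.8 − j54.1 Ω
Γ_s = (Z_in − Z_s)/(Z_in + Z_s) = (-23.2 − j54.1)/(76.8 − j54.1), |Γ_s| = 0.626

|Γ| ≈ 0.626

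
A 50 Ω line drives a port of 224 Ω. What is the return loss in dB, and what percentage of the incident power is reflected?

Γ = (224 − 50)/(224 + 50) = 0.635
RL = −20·log₁₀(0.635) = 3.94 dB
P_refl/P_inc = |Γ|² = 0.403

RL ≈ 3.94 dB; 40.3% of incident power reflected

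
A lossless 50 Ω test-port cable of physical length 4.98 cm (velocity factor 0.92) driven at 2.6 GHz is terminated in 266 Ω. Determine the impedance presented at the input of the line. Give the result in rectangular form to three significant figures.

λ = v/f = 0.92·c / 2.6 GHz = 0.106 m
βl = 2π·l/λ = 2π × 0.469 = 169°
tan(βl) = tan(169°) = -0.196
Z_in = Z_0·(Z_L + jZ_0·tanβl)/(Z_0 + jZ_L·tanβl)
     = 50·(266 − j9.82)/(50 − j52.3)

Z_in ≈ 132 + j128 Ω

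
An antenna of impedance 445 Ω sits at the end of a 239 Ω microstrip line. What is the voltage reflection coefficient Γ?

Γ = (Z_L − Z_0)/(Z_L + Z_0) = (445 − 239)/(445 + 239) = 206/684

Γ = 0.301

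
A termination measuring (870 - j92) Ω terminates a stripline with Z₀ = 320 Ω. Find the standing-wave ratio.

Γ = (Z_L − Z_0)/(Z_L + Z_0) = (550 − j92)/(1190 − j92)
|Γ| = 558/1190 = 0.467
VSWR = (1 + |Γ|)/(1 − |Γ|) = 1.47/0.533

VSWR ≈ 2.75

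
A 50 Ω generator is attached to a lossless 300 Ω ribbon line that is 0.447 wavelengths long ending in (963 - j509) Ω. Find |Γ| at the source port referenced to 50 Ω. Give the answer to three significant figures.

|Γ| ≈ 0.921

βl = 2π × 0.447 = 161°
tan(βl) = -0.346
Z_in = Z_0·(Z_L + jZ_0·tanβl)/(Z_0 + jZ_L·tanβl) = 768 + j581 Ω
Γ_s = (Z_in − Z_s)/(Z_in + Z_s) = (718 + j581)/(818 + j581), |Γ_s| = 0.921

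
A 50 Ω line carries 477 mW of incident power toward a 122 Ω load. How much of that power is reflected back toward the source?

P_reflected ≈ 83.6 mW

Γ = (122 − 50)/(122 + 50) = 0.419
|Γ|² = 0.175
P_refl = |Γ|²·P_inc = 83.6 mW, P_del = (1 − |Γ|²)·P_inc = 393 mW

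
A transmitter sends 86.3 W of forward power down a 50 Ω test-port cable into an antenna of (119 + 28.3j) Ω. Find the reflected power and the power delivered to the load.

P_reflected ≈ 16.3 W; P_delivered ≈ 70 W

|Γ| = |(69 + j28.3)/(169 + j28.3)| = 0.435
|Γ|² = 0.189
P_refl = |Γ|²·P_inc = 16.3 W, P_del = (1 − |Γ|²)·P_inc = 70 W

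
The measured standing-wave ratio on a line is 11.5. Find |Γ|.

|Γ| ≈ 0.84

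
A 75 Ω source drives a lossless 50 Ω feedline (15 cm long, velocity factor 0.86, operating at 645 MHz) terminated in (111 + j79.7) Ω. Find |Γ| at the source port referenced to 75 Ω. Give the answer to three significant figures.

|Γ| ≈ 0.637

λ = v/f = 0.86·c / 645 MHz = 0.4 m
βl = 2π·l/λ = 2π × 0.375 = 135°
tan(βl) = -1
Z_in = Z_0·(Z_L + jZ_0·tanβl)/(Z_0 + jZ_L·tanβl) = 19 + j27.7 Ω
Γ_s = (Z_in − Z_s)/(Z_in + Z_s) = (-56 + j27.7)/(94 + j27.7), |Γ_s| = 0.637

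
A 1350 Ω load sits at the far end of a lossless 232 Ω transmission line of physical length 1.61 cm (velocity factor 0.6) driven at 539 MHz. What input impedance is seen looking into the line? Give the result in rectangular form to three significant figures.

Z_in ≈ 344 − j553 Ω

λ = v/f = 0.6·c / 539 MHz = 0.334 m
βl = 2π·l/λ = 2π × 0.0482 = 17.4°
tan(βl) = tan(17.4°) = 0.313
Z_in = Z_0·(Z_L + jZ_0·tanβl)/(Z_0 + jZ_L·tanβl)
     = 232·(1350 + j72.5)/(232 + j422)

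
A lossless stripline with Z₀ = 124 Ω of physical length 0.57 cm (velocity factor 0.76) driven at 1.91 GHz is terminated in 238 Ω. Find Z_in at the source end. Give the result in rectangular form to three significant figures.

Z_in ≈ 193 − j76.1 Ω

λ = v/f = 0.76·c / 1.91 GHz = 0.119 m
βl = 2π·l/λ = 2π × 0.0478 = 17.2°
tan(βl) = tan(17.2°) = 0.309
Z_in = Z_0·(Z_L + jZ_0·tanβl)/(Z_0 + jZ_L·tanβl)
     = 124·(238 + j38.4)/(124 + j73.6)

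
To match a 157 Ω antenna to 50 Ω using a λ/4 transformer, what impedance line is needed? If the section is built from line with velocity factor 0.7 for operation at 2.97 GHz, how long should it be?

Z_qwt ≈ 88.6 Ω; length ≈ 1.77 cm

Z_qwt = √(Z_0·R_L) = √(50 × 157) = √7850
λ = 0.7·c/f = 0.0707 m, so l = λ/4 = 0.0177 m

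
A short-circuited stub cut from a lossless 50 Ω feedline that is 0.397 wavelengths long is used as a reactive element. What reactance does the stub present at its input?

X_in ≈ -37.8 Ω (capacitive)

βl = 2π × 0.397 = 143°
tan(βl) = -0.756
For a short-circuited stub, Z_in = jZ_0·tan(βl)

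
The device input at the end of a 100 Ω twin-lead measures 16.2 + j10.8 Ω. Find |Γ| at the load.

|Γ| ≈ 0.724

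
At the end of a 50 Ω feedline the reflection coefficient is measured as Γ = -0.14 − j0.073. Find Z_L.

Z_L = Z_0·(1 + Γ)/(1 − Γ) = 50·(0.86 − j0.073)/(1.14 + j0.073)

Z_L ≈ 37.4 − j5.59 Ω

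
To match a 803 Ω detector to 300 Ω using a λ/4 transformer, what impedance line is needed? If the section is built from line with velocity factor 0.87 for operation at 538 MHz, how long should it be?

Z_qwt = √(Z_0·R_L) = √(300 × 803) = √240900
λ = 0.87·c/f = 0.485 m, so l = λ/4 = 0.121 m

Z_qwt ≈ 491 Ω; length ≈ 12.1 cm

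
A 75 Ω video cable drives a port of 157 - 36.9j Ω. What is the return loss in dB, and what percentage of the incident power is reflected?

Γ = (82 − j36.9)/(232 − j36.9), |Γ| = 0.383
RL = −20·log₁₀(0.383) = 8.34 dB
P_refl/P_inc = |Γ|² = 0.147

RL ≈ 8.34 dB; 14.7% of incident power reflected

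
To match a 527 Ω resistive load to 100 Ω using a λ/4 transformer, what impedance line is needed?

Z_qwt = √(Z_0·R_L) = √(100 × 527) = √52700

Z_qwt ≈ 230 Ω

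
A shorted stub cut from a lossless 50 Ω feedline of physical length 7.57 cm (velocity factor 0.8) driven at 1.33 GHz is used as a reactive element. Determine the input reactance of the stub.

λ = v/f = 0.8·c / 1.33 GHz = 0.18 m
βl = 2π·l/λ = 2π × 0.42 = 151°
tan(βl) = -0.554
For a shorted stub, Z_in = jZ_0·tan(βl)

X_in ≈ -27.7 Ω (capacitive)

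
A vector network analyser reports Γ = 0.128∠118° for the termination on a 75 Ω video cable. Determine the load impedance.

Z_L ≈ 64.9 + j14.9 Ω

Z_L = Z_0·(1 + Γ)/(1 − Γ) = 75·(0.94 + j0.113)/(1.06 − j0.113)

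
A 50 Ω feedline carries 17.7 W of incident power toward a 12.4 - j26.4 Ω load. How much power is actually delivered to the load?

|Γ| = |(-37.6 − j26.4)/(62.4 − j26.4)| = 0.678
|Γ|² = 0.46
P_refl = |Γ|²·P_inc = 8.14 W, P_del = (1 − |Γ|²)·P_inc = 9.56 W

P_delivered ≈ 9.56 W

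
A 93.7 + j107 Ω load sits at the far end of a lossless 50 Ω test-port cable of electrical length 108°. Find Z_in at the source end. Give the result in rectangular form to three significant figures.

Z_in ≈ 10.8 + j2.03 Ω

tan(βl) = tan(108°) = -3.08
Z_in = Z_0·(Z_L + jZ_0·tanβl)/(Z_0 + jZ_L·tanβl)
     = 50·(93.7 − j46.9)/(379 − j288)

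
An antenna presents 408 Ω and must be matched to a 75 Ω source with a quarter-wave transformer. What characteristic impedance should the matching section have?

Z_qwt ≈ 175 Ω

Z_qwt = √(Z_0·R_L) = √(75 × 408) = √30600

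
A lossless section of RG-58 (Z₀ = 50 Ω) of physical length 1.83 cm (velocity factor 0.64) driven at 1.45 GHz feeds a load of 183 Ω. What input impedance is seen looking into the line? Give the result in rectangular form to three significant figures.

λ = v/f = 0.64·c / 1.45 GHz = 0.132 m
βl = 2π·l/λ = 2π × 0.138 = 49.8°
tan(βl) = tan(49.8°) = 1.18
Z_in = Z_0·(Z_L + jZ_0·tanβl)/(Z_0 + jZ_L·tanβl)
     = 50·(183 + j59.1)/(50 + j216)

Z_in ≈ 22.3 − j37.2 Ω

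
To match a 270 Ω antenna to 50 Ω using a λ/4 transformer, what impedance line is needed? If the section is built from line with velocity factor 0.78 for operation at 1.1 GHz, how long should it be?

Z_qwt ≈ 116 Ω; length ≈ 5.32 cm

Z_qwt = √(Z_0·R_L) = √(50 × 270) = √13500
λ = 0.78·c/f = 0.213 m, so l = λ/4 = 0.0532 m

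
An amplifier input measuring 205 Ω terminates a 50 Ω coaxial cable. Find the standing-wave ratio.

VSWR ≈ 4.1

Γ = (205 − 50)/(205 + 50) = 0.608
VSWR = (1 + 0.608)/(1 − 0.608)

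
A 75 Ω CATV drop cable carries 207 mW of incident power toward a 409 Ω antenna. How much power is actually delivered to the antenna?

Γ = (409 − 75)/(409 + 75) = 0.69
|Γ|² = 0.476
P_refl = |Γ|²·P_inc = 98.6 mW, P_del = (1 − |Γ|²)·P_inc = 108 mW

P_delivered ≈ 108 mW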